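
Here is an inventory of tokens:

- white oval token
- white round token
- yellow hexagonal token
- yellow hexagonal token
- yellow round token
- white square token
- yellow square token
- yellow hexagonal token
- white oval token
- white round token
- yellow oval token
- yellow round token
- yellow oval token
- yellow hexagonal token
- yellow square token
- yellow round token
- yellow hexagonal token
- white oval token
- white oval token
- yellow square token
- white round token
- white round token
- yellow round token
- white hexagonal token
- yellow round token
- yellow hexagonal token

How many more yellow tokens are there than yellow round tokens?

11

yellow tokens: 16.
yellow round tokens: 5.
16 − 5 = 11.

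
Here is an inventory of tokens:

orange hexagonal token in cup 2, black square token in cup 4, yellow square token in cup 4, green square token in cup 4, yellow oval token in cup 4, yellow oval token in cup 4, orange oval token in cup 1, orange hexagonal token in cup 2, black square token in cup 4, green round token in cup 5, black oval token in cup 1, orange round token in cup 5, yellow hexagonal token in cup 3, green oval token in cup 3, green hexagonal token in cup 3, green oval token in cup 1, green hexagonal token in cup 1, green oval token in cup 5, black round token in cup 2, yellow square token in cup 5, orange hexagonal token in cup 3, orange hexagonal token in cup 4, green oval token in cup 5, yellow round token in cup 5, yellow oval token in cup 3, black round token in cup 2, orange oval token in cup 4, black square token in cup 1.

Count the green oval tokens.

4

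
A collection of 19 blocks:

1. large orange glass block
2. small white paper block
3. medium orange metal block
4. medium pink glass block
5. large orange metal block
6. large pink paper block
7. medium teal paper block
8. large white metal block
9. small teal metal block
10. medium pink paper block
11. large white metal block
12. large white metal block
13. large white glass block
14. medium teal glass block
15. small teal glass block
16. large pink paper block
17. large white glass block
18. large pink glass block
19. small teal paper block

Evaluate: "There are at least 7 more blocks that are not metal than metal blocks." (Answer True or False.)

blocks that are not metal: 13.
metal blocks: 6.
The claim requires 13 − 6 = 7 ≥ 7, which holds.

True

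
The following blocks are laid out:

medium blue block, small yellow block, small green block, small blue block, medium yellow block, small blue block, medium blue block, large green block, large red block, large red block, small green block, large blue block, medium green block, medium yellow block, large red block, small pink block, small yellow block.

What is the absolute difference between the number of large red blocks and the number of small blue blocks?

1

large red blocks: 3. small blue blocks: 2.
|3 − 2| = 3 − 2 = 1.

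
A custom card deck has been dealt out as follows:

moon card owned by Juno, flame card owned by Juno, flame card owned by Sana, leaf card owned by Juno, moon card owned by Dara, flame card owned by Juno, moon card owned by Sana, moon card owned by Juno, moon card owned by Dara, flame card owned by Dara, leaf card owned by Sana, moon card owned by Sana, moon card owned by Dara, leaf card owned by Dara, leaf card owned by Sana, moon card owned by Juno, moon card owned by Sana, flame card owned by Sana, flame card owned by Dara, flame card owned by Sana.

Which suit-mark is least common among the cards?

leaf

Counts by suit-mark: moon 9, flame 7, leaf 4.
The minimum is 4, held uniquely by leaf.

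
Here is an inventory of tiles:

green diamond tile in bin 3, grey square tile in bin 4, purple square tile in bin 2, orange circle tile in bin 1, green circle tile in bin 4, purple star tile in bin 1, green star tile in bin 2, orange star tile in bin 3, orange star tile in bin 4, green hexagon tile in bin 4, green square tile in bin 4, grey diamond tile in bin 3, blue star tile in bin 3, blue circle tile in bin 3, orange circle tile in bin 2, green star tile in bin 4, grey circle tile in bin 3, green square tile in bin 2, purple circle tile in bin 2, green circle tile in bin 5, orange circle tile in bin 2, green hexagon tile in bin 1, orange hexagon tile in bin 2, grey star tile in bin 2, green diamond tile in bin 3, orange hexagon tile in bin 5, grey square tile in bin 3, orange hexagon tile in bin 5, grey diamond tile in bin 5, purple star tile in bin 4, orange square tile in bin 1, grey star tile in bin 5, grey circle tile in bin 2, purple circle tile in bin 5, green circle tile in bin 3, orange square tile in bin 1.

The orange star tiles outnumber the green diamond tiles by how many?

orange star tiles: 2.
green diamond tiles: 2.
2 − 2 = 0.

0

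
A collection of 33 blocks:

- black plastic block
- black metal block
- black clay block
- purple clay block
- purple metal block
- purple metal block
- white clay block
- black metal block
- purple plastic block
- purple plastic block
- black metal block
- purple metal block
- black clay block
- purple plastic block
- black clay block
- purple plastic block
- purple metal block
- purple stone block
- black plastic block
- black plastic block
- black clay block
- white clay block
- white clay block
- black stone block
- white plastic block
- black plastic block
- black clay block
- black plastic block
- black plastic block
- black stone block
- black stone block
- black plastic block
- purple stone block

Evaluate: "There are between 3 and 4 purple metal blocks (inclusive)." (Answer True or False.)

purple metal blocks: 4.
The claim requires 3 ≤ 4 ≤ 4, which holds.

True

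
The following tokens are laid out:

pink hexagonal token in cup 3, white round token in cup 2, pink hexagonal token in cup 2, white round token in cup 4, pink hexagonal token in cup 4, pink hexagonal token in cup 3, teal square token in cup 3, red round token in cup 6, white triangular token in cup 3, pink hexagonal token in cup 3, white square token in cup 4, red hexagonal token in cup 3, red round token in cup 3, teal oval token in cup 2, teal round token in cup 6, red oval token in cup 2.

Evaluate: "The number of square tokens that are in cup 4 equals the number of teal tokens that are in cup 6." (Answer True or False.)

True

|square tokens in cup 4| = 1.
|teal tokens in cup 6| = 1.
The claim requires 1 = 1, which holds.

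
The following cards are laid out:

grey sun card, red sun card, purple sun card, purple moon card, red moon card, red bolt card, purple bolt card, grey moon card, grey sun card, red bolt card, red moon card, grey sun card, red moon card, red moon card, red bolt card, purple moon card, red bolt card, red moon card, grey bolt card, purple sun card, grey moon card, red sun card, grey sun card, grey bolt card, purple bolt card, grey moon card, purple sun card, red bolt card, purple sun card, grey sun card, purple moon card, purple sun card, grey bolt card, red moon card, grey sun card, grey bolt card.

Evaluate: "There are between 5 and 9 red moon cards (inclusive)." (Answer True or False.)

There are 6 red moon cards.
The claim requires 5 ≤ 6 ≤ 9, which holds.

True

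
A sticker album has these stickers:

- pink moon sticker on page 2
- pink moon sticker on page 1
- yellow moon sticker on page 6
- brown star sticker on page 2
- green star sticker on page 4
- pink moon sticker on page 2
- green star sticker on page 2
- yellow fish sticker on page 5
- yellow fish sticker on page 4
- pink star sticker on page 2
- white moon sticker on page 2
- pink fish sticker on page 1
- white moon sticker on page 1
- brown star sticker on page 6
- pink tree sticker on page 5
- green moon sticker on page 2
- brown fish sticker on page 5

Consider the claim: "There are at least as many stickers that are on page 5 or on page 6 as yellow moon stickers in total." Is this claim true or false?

True

|stickers on page 5 or on page 6| = 5.
|yellow moon stickers| = 1.
The claim requires 5 ≥ 1, which holds.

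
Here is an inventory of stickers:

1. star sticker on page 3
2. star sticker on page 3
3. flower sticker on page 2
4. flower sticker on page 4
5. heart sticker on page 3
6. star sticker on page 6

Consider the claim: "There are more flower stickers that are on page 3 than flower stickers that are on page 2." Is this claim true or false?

There are 0 flower stickers on page 3.
There is 1 flower sticker on page 2.
The claim requires 0 > 1, which does not hold.

False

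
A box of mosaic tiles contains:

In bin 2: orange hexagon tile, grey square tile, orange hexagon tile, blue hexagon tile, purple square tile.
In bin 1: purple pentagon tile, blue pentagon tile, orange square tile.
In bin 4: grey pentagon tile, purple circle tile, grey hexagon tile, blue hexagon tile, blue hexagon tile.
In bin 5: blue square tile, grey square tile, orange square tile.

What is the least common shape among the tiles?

circle

Counts by shape: square 6, hexagon 6, pentagon 3, circle 1.
The minimum is 1, held uniquely by circle.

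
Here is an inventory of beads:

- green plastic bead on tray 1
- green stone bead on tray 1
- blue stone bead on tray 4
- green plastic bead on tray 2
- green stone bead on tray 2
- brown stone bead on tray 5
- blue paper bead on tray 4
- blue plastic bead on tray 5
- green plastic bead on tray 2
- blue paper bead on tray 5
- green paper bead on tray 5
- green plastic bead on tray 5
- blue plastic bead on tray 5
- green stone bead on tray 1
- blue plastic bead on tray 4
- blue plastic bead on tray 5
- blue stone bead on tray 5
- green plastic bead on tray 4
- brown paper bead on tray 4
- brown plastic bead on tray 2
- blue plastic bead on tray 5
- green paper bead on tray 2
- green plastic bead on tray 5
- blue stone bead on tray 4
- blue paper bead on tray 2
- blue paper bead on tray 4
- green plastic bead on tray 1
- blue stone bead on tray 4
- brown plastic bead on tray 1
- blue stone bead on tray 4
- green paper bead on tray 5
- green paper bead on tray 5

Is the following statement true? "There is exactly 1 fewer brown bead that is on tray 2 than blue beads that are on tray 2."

There is 1 brown bead on tray 2.
There is 1 blue bead on tray 2.
The claim requires 1 − 1 (= 0) to equal 1, which does not hold.

False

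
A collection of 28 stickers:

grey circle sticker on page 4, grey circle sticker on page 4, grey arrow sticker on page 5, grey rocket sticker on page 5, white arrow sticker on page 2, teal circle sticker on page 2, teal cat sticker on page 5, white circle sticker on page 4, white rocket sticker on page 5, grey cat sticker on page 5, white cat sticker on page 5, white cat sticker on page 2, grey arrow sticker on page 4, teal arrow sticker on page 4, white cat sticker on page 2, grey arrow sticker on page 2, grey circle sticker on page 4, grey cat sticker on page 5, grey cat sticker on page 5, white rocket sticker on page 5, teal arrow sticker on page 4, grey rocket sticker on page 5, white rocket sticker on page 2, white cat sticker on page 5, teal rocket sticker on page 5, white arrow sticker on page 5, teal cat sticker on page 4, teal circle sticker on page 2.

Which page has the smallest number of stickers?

page 2

Counts by page: page 5→13, page 4→8, page 2→7.
The minimum is 7, held uniquely by page 2.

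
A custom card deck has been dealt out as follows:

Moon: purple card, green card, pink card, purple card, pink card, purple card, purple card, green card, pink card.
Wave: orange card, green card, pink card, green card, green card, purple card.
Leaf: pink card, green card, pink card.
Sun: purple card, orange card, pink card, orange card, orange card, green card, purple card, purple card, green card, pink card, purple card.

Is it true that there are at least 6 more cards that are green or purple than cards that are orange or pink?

cards that are green or purple: 17.
cards that are orange or pink: 12.
The claim requires 17 − 12 = 5 ≥ 6, which does not hold.

False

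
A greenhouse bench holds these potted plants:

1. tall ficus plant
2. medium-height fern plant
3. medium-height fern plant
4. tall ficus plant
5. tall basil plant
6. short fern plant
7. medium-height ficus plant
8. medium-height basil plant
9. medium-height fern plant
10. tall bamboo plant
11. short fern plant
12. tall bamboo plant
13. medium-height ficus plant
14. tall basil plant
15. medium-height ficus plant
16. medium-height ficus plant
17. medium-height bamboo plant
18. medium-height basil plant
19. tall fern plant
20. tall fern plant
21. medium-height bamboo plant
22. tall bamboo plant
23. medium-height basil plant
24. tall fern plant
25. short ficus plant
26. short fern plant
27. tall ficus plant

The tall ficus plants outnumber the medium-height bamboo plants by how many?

tall ficus plants: 3.
medium-height bamboo plants: 2.
3 − 2 = 1.

1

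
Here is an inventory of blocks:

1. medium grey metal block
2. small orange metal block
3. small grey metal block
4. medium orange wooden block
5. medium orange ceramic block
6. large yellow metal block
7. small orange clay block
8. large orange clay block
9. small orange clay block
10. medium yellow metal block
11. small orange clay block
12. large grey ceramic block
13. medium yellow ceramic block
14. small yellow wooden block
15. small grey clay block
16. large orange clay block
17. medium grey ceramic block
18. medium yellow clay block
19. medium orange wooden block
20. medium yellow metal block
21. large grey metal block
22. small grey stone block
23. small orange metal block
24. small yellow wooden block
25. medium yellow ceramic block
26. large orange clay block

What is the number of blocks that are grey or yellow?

15

grey: 7; yellow: 8; together 7 + 8 = 15.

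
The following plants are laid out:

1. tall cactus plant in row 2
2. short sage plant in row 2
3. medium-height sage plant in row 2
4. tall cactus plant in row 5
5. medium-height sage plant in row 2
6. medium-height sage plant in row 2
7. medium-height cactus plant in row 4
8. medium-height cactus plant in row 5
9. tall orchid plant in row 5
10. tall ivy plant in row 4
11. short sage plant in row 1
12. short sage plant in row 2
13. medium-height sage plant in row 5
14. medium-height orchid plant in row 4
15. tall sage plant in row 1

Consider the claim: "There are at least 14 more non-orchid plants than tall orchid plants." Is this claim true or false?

There are 13 non-orchid plants.
There is 1 tall orchid plant.
The claim requires 13 − 1 = 12 ≥ 14, which does not hold.

False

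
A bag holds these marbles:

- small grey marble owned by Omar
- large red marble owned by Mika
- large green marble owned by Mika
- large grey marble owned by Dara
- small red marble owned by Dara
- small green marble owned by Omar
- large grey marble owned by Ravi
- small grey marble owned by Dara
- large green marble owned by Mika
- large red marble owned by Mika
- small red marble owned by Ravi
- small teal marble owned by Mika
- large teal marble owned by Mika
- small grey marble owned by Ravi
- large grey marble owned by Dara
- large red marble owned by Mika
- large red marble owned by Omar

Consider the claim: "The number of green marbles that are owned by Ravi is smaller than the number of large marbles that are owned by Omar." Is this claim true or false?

True

|green marbles owned by Ravi| = 0.
|large marbles owned by Omar| = 1.
The claim requires 0 < 1, which holds.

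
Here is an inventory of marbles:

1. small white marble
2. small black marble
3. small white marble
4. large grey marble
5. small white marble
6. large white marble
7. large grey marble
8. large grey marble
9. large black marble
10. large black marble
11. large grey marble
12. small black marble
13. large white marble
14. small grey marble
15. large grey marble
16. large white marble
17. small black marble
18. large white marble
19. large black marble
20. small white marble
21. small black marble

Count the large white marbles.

4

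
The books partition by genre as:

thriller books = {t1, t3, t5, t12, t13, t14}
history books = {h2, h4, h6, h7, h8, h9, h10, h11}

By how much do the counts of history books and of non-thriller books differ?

history books: 8. non-thriller books: 8.
|8 − 8| = 8 − 8 = 0.

0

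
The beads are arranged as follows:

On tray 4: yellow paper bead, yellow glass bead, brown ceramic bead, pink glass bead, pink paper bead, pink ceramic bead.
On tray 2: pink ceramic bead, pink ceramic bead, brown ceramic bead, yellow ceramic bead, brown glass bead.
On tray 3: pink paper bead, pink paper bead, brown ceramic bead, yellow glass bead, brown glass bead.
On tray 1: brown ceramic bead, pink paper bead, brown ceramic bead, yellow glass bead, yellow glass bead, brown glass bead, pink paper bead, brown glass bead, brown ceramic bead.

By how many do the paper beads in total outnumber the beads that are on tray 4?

paper beads: 6.
beads on tray 4: 6.
6 − 6 = 0.

0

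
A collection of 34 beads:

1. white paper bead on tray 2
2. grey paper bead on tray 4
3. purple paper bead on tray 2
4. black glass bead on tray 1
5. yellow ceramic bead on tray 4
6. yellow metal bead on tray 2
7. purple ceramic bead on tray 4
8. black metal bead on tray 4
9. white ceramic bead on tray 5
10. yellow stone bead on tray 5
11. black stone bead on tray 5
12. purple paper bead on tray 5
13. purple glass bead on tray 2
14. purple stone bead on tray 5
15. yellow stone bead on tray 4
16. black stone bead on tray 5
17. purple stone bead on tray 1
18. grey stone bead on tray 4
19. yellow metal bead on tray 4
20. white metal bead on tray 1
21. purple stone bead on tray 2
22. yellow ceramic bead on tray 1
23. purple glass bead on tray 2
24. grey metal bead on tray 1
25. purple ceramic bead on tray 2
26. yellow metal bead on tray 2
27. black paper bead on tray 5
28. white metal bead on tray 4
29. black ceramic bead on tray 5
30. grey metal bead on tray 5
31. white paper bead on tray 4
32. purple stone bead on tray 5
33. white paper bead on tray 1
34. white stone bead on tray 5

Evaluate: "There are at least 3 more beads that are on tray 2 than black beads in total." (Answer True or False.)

False

There are 8 beads on tray 2.
There are 6 black beads.
The claim requires 8 − 6 = 2 ≥ 3, which does not hold.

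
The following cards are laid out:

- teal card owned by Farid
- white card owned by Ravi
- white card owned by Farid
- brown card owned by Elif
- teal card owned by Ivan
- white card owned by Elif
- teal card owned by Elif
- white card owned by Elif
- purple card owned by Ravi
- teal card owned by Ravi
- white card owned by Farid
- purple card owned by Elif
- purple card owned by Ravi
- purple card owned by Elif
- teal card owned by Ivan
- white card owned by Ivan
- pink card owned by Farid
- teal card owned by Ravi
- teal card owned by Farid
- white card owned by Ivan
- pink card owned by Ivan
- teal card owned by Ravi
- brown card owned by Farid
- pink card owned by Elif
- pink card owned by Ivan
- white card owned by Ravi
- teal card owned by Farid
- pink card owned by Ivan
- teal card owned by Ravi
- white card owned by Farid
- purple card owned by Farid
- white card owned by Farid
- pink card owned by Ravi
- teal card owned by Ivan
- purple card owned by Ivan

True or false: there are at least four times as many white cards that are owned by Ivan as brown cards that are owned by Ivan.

|white cards owned by Ivan| = 2.
|brown cards owned by Ivan| = 0.
The claim requires 2 ≥ 4 × 0 = 0, which holds.

True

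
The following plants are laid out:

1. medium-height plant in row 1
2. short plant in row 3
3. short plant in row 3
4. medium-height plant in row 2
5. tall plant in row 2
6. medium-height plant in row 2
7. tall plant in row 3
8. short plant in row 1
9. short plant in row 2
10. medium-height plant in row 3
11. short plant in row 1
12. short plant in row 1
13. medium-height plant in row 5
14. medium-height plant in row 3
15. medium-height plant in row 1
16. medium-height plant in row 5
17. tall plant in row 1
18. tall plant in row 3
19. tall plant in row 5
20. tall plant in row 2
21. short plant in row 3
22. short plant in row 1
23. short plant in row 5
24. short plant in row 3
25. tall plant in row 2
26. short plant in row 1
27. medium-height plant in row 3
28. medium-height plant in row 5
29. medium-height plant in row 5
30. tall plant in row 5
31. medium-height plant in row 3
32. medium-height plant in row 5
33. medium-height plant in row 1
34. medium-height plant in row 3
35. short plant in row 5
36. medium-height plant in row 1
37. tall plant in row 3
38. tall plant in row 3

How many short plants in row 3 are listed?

4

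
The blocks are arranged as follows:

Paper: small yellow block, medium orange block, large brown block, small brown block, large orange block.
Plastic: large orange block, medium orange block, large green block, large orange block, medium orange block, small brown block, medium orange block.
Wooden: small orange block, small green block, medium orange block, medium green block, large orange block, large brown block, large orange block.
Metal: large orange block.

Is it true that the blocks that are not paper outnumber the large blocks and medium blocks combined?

False

blocks that are not paper: 15.
large blocks: 9; medium blocks: 6; combined: 9 + 6 = 15.
The claim requires 15 > 15, which does not hold.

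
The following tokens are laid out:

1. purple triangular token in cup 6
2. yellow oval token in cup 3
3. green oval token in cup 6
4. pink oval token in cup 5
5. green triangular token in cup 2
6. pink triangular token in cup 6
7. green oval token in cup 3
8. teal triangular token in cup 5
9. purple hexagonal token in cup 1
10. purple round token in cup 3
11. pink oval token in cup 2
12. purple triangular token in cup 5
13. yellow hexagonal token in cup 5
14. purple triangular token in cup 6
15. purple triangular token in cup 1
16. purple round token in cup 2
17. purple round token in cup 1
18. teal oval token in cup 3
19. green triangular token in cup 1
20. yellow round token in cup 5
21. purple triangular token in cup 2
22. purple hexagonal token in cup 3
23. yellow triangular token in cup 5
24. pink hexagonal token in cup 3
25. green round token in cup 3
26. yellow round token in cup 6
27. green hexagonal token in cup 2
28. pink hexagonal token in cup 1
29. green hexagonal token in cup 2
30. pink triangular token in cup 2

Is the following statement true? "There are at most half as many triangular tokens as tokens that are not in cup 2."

|triangular tokens| = 11.
|tokens that are not in cup 2| = 23.
The claim requires 2 × 11 = 22 ≤ 23, which holds.

True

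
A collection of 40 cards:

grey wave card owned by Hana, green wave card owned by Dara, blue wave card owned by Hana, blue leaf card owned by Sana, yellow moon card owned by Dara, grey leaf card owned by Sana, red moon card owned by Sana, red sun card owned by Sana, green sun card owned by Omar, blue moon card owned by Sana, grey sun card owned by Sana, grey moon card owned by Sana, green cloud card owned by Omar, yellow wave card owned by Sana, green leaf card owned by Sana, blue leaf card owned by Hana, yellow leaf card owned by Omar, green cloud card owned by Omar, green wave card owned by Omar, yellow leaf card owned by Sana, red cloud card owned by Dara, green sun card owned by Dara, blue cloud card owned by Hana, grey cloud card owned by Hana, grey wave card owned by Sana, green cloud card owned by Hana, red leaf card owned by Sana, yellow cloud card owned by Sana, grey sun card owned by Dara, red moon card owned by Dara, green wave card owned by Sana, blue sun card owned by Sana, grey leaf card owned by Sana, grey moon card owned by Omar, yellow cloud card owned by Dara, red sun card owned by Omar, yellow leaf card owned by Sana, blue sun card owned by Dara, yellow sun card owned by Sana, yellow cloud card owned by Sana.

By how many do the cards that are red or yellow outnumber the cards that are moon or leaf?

cards that are red or yellow: 15.
cards that are moon or leaf: 15.
15 − 15 = 0.

0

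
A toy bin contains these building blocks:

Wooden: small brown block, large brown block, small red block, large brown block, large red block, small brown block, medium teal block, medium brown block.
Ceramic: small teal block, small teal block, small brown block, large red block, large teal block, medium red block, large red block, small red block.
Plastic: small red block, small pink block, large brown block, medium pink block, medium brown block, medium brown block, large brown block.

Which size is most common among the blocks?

Counts by size: small 9, large 8, medium 6.
The maximum is 9, held uniquely by small.

small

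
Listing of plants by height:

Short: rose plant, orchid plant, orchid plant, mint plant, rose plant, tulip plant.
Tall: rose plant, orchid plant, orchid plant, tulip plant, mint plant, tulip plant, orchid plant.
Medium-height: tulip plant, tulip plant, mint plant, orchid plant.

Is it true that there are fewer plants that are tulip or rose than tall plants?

False

plants that are tulip or rose: 8.
tall plants: 7.
The claim requires 8 < 7, which does not hold.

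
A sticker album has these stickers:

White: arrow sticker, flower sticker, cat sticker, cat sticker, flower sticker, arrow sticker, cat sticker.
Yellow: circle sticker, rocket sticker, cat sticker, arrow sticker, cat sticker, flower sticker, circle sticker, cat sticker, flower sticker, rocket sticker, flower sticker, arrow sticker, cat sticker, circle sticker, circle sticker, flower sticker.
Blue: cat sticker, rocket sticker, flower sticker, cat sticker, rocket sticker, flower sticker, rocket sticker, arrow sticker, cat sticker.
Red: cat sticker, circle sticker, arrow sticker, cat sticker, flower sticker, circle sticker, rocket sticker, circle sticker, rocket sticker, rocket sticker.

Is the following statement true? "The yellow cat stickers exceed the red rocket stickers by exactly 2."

yellow cat stickers: 4.
red rocket stickers: 3.
The claim requires 4 − 3 (= 1) to equal 2, which does not hold.

False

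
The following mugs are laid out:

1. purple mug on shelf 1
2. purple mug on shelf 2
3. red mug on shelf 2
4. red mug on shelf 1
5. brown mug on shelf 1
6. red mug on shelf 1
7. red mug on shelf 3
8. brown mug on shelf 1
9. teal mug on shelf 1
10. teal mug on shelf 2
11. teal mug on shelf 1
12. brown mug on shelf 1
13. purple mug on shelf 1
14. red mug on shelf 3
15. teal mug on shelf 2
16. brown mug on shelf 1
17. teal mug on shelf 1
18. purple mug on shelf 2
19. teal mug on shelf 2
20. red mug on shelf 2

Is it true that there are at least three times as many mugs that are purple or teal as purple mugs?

False

|mugs that are purple or teal| = 10.
|purple mugs| = 4.
The claim requires 10 ≥ 3 × 4 = 12, which does not hold.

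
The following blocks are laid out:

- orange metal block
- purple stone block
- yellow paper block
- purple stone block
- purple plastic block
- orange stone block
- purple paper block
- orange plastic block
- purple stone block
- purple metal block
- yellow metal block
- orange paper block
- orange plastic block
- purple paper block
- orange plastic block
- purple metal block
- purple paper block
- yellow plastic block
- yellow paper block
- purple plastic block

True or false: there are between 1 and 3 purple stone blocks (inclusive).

True

purple stone blocks: 3.
The claim requires 1 ≤ 3 ≤ 3, which holds.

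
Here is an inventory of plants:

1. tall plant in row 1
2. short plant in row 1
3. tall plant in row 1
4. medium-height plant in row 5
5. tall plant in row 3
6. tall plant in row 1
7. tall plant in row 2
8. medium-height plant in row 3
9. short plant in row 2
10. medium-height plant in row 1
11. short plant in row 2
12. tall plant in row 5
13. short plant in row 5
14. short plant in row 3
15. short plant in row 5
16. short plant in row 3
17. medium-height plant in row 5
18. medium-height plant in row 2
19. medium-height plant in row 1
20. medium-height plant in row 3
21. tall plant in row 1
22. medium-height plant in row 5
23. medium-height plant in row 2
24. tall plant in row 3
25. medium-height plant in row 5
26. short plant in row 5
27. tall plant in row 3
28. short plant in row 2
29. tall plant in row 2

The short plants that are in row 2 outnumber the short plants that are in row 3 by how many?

1

short plants in row 2: 3.
short plants in row 3: 2.
3 − 2 = 1.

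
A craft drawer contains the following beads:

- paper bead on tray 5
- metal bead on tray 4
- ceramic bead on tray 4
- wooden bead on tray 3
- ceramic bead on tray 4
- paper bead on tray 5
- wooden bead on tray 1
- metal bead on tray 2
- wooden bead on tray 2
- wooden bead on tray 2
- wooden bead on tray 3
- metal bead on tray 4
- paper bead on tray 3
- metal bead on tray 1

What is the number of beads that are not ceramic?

Total beads: 14; with the excluded value: 2; remaining 14 − 2 = 12.

12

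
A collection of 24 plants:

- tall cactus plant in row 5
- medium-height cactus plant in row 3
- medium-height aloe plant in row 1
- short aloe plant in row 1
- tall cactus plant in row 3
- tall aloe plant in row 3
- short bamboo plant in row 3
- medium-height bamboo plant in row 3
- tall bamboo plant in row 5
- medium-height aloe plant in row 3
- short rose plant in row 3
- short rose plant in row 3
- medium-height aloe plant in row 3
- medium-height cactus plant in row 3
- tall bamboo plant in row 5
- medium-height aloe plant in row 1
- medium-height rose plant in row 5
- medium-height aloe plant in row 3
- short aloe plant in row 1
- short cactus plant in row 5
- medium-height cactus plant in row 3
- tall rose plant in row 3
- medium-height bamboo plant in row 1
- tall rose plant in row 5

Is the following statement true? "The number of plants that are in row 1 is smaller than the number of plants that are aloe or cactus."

plants in row 1: 5.
plants that are aloe or cactus: 14.
The claim requires 5 < 14, which holds.

True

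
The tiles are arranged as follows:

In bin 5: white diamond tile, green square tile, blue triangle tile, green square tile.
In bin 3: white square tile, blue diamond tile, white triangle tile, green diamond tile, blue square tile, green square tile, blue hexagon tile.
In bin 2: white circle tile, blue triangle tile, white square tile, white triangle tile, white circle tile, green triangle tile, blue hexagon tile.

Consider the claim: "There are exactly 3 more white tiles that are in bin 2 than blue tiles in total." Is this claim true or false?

There are 4 white tiles in bin 2.
There are 6 blue tiles.
The claim requires 4 − 6 (= -2) to equal 3, which does not hold.

False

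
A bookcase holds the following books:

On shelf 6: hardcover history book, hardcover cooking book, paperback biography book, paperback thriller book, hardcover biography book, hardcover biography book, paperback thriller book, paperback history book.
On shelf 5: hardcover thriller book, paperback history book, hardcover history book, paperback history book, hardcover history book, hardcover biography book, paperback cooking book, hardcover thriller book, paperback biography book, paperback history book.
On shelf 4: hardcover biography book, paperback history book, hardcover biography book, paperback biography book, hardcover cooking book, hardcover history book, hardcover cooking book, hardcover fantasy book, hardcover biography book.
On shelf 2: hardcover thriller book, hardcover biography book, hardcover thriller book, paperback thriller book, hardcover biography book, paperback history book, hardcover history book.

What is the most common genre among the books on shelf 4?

Counts by genre (restricted to books on shelf 4): biography 4, history 2, cooking 2, fantasy 1.
The maximum is 4, held uniquely by biography.

biography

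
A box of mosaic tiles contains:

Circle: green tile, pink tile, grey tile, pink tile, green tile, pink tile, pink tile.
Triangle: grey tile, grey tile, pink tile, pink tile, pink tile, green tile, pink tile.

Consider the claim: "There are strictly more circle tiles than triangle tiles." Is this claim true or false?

There are 7 circle tiles.
There are 7 triangle tiles.
The claim requires 7 > 7, which does not hold.

False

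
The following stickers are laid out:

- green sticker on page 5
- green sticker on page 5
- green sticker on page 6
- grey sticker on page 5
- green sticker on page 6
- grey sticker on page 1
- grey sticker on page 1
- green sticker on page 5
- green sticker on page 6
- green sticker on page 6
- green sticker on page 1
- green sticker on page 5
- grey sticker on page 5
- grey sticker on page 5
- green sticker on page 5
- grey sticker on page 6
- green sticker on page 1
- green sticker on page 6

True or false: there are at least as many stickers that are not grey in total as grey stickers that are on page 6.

There are 12 stickers that are not grey.
There is 1 grey sticker on page 6.
The claim requires 12 ≥ 1, which holds.

True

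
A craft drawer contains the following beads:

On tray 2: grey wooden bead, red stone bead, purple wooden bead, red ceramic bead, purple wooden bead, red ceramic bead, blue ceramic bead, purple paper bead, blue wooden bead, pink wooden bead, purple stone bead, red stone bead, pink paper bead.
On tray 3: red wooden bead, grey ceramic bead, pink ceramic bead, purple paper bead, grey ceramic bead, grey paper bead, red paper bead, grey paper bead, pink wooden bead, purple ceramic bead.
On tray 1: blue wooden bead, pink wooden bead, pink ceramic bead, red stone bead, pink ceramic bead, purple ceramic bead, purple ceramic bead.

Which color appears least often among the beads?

Counts by color: purple 8, pink 7, red 7, grey 5, blue 3.
The minimum is 3, held uniquely by blue.

blue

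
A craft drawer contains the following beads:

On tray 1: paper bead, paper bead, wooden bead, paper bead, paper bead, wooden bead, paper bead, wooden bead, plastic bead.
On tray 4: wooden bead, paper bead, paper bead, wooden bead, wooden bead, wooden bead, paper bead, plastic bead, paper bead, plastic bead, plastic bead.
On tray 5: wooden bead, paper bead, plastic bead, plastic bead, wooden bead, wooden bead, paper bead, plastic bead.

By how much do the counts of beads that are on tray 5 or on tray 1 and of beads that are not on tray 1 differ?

2

beads on tray 5 or on tray 1: 17. beads that are not on tray 1: 19.
|17 − 19| = 19 − 17 = 2.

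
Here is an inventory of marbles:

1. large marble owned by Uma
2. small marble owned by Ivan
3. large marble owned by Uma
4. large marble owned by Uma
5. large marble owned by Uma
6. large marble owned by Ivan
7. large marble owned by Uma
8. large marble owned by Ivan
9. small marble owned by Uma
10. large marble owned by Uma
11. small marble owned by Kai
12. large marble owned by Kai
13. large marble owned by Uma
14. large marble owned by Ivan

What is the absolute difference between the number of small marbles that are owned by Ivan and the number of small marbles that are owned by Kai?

small marbles owned by Ivan: 1. small marbles owned by Kai: 1.
|1 − 1| = 1 − 1 = 0.

0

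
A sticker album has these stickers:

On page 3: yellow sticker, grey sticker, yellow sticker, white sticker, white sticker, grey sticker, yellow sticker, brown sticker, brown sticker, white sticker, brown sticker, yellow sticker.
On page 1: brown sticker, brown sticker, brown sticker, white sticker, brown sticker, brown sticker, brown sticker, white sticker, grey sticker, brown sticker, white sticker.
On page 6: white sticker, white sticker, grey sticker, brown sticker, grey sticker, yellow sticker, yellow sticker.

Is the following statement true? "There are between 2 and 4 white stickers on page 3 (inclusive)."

There are 3 white stickers on page 3.
The claim requires 2 ≤ 3 ≤ 4, which holds.

True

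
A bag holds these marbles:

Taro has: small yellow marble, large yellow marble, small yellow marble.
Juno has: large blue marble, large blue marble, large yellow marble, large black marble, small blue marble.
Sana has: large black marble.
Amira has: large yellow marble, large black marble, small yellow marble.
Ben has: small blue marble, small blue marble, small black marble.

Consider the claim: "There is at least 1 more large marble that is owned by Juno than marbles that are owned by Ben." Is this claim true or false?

Count of large marbles owned by Juno: 4.
Count of marbles owned by Ben: 3.
The claim requires 4 − 3 = 1 ≥ 1, which holds.

True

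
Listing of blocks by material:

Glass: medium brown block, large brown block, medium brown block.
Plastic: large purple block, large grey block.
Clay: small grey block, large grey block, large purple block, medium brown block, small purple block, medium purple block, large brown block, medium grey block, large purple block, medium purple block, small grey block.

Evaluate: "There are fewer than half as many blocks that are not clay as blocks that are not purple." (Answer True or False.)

False

There are 5 blocks that are not clay.
There are 10 blocks that are not purple.
The claim requires 2 × 5 = 10 < 10, which does not hold.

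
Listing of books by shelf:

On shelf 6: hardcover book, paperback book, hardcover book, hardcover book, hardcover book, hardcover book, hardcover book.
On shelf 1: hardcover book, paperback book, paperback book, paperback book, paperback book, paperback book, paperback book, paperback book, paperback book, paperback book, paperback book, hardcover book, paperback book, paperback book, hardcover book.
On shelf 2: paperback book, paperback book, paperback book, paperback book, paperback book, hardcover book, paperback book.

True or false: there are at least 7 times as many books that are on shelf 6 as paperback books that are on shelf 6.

There are 7 books on shelf 6.
There is 1 paperback book on shelf 6.
The claim requires 7 ≥ 7 × 1 = 7, which holds.

True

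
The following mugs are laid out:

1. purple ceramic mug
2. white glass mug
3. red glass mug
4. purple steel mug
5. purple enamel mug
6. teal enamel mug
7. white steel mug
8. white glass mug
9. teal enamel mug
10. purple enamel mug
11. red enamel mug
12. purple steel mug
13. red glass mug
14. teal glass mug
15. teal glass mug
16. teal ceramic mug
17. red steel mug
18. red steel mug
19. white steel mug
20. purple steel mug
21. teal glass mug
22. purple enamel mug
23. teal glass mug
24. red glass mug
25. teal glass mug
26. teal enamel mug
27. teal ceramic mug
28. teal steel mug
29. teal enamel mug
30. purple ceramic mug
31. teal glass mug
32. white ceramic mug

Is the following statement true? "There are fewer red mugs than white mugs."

There are 6 red mugs.
There are 5 white mugs.
The claim requires 6 < 5, which does not hold.

False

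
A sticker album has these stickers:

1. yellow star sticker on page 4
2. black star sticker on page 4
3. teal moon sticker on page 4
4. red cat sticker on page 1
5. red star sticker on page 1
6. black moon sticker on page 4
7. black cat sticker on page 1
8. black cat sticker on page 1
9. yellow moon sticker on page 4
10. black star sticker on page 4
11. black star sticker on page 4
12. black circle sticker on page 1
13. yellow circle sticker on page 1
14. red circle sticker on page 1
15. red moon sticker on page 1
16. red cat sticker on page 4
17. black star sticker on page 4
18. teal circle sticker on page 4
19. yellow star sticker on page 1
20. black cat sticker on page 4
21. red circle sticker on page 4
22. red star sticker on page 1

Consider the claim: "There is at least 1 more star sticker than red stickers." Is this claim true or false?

star stickers: 8.
red stickers: 7.
The claim requires 8 − 7 = 1 ≥ 1, which holds.

True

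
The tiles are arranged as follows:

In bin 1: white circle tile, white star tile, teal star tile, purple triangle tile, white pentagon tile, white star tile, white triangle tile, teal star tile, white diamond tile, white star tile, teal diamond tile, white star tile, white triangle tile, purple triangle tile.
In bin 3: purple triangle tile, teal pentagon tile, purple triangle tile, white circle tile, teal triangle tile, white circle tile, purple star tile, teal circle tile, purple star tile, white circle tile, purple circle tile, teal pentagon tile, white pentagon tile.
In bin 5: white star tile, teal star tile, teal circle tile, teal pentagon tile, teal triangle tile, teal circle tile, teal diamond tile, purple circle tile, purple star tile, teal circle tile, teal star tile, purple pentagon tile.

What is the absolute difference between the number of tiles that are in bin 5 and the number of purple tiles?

2

tiles in bin 5: 12. purple tiles: 10.
|12 − 10| = 12 − 10 = 2.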